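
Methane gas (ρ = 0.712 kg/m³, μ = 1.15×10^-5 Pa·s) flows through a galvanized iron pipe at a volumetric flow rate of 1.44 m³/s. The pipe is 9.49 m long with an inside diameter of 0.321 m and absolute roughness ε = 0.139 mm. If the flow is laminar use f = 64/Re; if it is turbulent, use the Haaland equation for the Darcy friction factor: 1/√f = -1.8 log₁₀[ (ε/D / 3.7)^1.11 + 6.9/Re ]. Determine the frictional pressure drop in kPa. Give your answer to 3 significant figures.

ΔP ≈ 0.0582 kPa

Cross-sectional area A = πD²/4 = π(0.321)²/4 = 0.08093 m²; mean velocity V = Q/A = 1.44/0.08093 = 17.79 m/s.
Reynolds number Re = ρVD/μ = 0.712 · 17.79 · 0.321 / 1.15e-05 = 3.536e+05.
Re > 4000 → turbulent. Relative roughness ε/D = 0.000139/0.321 = 0.000433. Haaland: 1/√f = -1.8 log₁₀[(0.000433/3.7)^1.11 + 6.9/3.536e+05] = -1.8 log₁₀[4.32e-05 + 1.95e-05] = 7.564, so f = 0.01748.
Darcy-Weisbach: ΔP = f(L/D)(ρV²/2) = 0.01748·(9.49/0.321)·(0.712·17.79²/2) = 0.01748·29.56·112.7 = 58.24 Pa.
ΔP = 58.24 Pa = 0.0582 kPa.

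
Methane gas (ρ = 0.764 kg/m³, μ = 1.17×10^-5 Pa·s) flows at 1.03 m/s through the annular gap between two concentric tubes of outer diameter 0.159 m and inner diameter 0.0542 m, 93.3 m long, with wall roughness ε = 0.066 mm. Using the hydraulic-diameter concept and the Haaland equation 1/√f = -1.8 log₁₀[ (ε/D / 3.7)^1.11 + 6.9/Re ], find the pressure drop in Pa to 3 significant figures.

ΔP ≈ 12.5 Pa

Hydraulic diameter D_h = 4A/P = D_o - D_i = 0.159 - 0.0542 = 0.1048 m.
Re = ρVD_h/μ = 0.764·1.03·0.1048/1.17e-05 = 7049.
ε/D_h = 6.6e-05/0.1048 = 0.00063; Haaland gives 1/√f = -1.8 log₁₀[6.55e-05+0.000979] = 5.366, so f = 0.03473.
ΔP = f(L/D_h)(ρV²/2) = 0.03473·93.3/0.1048·0.4053 = 12.53 Pa.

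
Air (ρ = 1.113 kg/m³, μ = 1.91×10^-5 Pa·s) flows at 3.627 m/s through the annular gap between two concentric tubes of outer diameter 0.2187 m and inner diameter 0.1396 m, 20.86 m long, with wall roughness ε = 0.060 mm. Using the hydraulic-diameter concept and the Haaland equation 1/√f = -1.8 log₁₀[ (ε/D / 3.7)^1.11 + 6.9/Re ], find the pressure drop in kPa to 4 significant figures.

Hydraulic diameter D_h = 4A/P = D_o - D_i = 0.2187 - 0.1396 = 0.0791 m.
Re = ρVD_h/μ = 1.113·3.627·0.0791/1.91e-05 = 1.672e+04.
ε/D_h = 6e-05/0.0791 = 0.000759; Haaland gives 1/√f = -1.8 log₁₀[8.06e-05+0.000413] = 5.952, so f = 0.02822.
ΔP = f(L/D_h)(ρV²/2) = 0.02822·20.86/0.0791·7.321 = 54.49 Pa.
ΔP = 0.05449 kPa.

ΔP ≈ 0.05449 kPa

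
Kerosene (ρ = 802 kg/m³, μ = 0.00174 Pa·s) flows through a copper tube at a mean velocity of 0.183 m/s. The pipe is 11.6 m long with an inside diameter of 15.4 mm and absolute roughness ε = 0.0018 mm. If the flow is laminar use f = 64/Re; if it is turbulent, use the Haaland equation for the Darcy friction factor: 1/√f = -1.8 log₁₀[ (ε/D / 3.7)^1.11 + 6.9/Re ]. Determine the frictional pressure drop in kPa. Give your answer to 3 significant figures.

Reynolds number Re = ρVD/μ = 802 · 0.183 · 0.0154 / 0.00174 = 1299.
Re < 2300 → laminar flow, so f = 64/Re = 64/1299 = 0.04927 (the turbulent correlation is not needed).
Darcy-Weisbach: ΔP = f(L/D)(ρV²/2) = 0.04927·(11.6/0.0154)·(802·0.183²/2) = 0.04927·753.2·13.43 = 498.4 Pa.
ΔP = 498.4 Pa = 0.498 kPa.

ΔP ≈ 0.498 kPa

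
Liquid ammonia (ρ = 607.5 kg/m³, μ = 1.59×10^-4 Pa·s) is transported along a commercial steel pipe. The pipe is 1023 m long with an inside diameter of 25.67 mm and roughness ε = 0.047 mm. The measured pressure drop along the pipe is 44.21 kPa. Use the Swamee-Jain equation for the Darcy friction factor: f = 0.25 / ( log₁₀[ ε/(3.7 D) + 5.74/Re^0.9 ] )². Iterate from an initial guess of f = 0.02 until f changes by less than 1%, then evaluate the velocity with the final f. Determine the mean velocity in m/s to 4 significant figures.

V ≈ 0.3652 m/s

Rearranging Darcy-Weisbach: V = √(2·ΔP·D/(f·L·ρ)). With ε/D = 4.7e-05/0.02567 = 0.00183, iterate starting from f = 0.02:
  f = 0.02 → V = √(2·4.421e+04·0.02567/(0.02·1023·607.5)) = 0.4273 m/s; Re = ρVD/μ = 4.191e+04; f → 0.02688
  f = 0.02688 → V = 0.3686 m/s; Re = 3.615e+04; f → 0.02736
  f = 0.02736 → V = 0.3654 m/s; Re = 3.584e+04; f → 0.02739
Converged (Δf/f < 1%). With the final f = 0.02739: V = √(2·4.421e+04·0.02567/(0.02739·1023·607.5)) = 0.3652 m/s.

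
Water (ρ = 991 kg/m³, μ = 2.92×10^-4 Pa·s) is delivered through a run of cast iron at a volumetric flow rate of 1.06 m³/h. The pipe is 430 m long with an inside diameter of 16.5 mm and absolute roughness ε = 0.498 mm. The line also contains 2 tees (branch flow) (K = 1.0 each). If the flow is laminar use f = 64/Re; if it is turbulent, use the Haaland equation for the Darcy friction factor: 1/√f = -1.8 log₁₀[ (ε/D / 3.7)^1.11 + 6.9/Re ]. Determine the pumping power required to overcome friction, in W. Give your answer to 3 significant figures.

Q = 1.06 m³/h = 1.06/3600 = 0.0002944 m³/s.
Cross-sectional area A = πD²/4 = π(0.0165)²/4 = 0.0002138 m²; mean velocity V = Q/A = 0.0002944/0.0002138 = 1.377 m/s.
Reynolds number Re = ρVD/μ = 991 · 1.377 · 0.0165 / 0.000292 = 7.711e+04.
Re > 4000 → turbulent. Relative roughness ε/D = 0.000498/0.0165 = 0.0302. Haaland: 1/√f = -1.8 log₁₀[(0.0302/3.7)^1.11 + 6.9/7.711e+04] = -1.8 log₁₀[0.00481 + 8.95e-05] = 4.158, so f = 0.05783.
Total minor-loss coefficient ΣK = 2·1 = 2.
ΔP = [f·L/D + ΣK]·(ρV²/2) = [0.05783·430/0.0165 + 2]·(991·1.377²/2) = [1507 + 2]·939.6 = 1.418e+06 Pa.
Pumping power P = QΔP = 0.0002944·1.418e+06 = 417.5 W = 418 W.

P ≈ 418 W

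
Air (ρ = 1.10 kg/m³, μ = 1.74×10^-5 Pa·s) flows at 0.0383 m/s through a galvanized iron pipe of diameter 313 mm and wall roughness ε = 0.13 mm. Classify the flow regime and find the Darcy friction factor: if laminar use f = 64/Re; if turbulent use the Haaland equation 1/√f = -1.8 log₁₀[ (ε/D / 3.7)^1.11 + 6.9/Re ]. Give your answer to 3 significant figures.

f ≈ 0.0844

Re = ρVD/μ = 1.1·0.0383·0.313/1.74e-05 = 757.9.
Re < 2300 → laminar, so f = 64/Re = 0.08445 (roughness is irrelevant in laminar flow).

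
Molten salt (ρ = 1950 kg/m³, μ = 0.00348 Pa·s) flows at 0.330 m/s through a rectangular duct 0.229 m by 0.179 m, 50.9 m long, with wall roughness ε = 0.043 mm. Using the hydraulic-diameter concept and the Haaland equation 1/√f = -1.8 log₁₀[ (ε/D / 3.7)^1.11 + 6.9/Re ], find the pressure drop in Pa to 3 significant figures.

ΔP ≈ 611 Pa

Hydraulic diameter D_h = 4A/P = 4·(0.229·0.179)/(2·(0.229+0.179)) = 0.164/0.816 = 0.2009 m.
Re = ρVD_h/μ = 1950·0.33·0.2009/0.00348 = 3.716e+04.
ε/D_h = 4.3e-05/0.2009 = 0.000214; Haaland gives 1/√f = -1.8 log₁₀[1.98e-05+0.000186] = 6.637, so f = 0.0227.
ΔP = f(L/D_h)(ρV²/2) = 0.0227·50.9/0.2009·106.2 = 610.6 Pa.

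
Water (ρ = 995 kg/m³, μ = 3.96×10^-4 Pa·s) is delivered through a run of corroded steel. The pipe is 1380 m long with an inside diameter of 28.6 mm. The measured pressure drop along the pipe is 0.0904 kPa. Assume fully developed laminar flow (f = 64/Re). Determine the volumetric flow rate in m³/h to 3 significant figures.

For laminar flow, f = 64/Re with Re = ρVD/μ, so Darcy-Weisbach reduces to ΔP = 32μLV/D². Solving for V: V = ΔP·D²/(32μL) = 90.4·(0.0286)²/(32·0.000396·1380) = 0.004228 m/s.
Check: Re = ρVD/μ = 995·0.004228·0.0286/0.000396 = 303.9 < 2300, so the laminar assumption holds.
Q = V·A = 0.004228·(π/4·0.0286²) = 2.716e-06 m³/s = 0.00978 m³/h.

Q ≈ 0.00978 m³/h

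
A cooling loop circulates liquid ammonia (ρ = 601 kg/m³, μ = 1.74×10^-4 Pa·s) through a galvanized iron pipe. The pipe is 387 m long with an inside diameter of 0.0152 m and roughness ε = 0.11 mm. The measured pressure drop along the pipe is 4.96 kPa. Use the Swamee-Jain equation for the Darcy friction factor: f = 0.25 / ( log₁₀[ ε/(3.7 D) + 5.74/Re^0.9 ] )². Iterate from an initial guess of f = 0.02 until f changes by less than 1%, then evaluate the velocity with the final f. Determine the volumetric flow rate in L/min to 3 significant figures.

Q ≈ 1.32 L/min

Rearranging Darcy-Weisbach: V = √(2·ΔP·D/(f·L·ρ)). With ε/D = 0.00011/0.0152 = 0.00724, iterate starting from f = 0.02:
  f = 0.02 → V = √(2·4960·0.0152/(0.02·387·601)) = 0.18 m/s; Re = ρVD/μ = 9452; f → 0.04133
  f = 0.04133 → V = 0.1252 m/s; Re = 6575; f → 0.04371
  f = 0.04371 → V = 0.1218 m/s; Re = 6394; f → 0.04392
Converged (Δf/f < 1%). With the final f = 0.04392: V = √(2·4960·0.0152/(0.04392·387·601)) = 0.1215 m/s.
Q = V·A = 0.1215·(π/4·0.0152²) = 2.205e-05 m³/s = 1.32 L/min.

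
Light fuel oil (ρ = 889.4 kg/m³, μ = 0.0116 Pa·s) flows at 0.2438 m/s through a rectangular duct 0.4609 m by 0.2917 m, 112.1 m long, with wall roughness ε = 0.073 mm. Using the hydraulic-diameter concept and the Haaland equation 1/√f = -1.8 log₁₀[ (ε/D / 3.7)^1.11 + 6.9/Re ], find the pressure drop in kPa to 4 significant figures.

Hydraulic diameter D_h = 4A/P = 4·(0.4609·0.2917)/(2·(0.4609+0.2917)) = 0.5378/1.505 = 0.3573 m.
Re = ρVD_h/μ = 889.4·0.2438·0.3573/0.0116 = 6679.
ε/D_h = 7.3e-05/0.3573 = 0.000204; Haaland gives 1/√f = -1.8 log₁₀[1.88e-05+0.00103] = 5.36, so f = 0.0348.
ΔP = f(L/D_h)(ρV²/2) = 0.0348·112.1/0.3573·26.43 = 288.6 Pa.
ΔP = 0.2886 kPa.

ΔP ≈ 0.2886 kPa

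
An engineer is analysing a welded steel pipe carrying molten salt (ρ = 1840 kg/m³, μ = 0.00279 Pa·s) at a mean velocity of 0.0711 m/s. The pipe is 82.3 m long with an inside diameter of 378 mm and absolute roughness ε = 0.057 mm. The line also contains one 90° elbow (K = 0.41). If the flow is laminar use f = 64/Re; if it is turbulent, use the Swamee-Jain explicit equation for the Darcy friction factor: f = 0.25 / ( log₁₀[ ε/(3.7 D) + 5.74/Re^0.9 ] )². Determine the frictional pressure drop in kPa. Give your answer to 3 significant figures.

Reynolds number Re = ρVD/μ = 1840 · 0.0711 · 0.378 / 0.00279 = 1.772e+04.
Re > 4000 → turbulent. Relative roughness ε/D = 5.7e-05/0.378 = 0.000151. Swamee-Jain: f = 0.25/(log₁₀[0.000151/3.7 + 5.74/1.772e+04^0.9])² = 0.25/(log₁₀[4.08e-05 + 0.000861])² = 0.25/(-3.045)² = 0.02697.
Total minor-loss coefficient ΣK = 1·0.41 = 0.41.
ΔP = [f·L/D + ΣK]·(ρV²/2) = [0.02697·82.3/0.378 + 0.41]·(1840·0.0711²/2) = [5.872 + 0.41]·4.651 = 29.21 Pa.
ΔP = 29.21 Pa = 0.0292 kPa.

ΔP ≈ 0.0292 kPa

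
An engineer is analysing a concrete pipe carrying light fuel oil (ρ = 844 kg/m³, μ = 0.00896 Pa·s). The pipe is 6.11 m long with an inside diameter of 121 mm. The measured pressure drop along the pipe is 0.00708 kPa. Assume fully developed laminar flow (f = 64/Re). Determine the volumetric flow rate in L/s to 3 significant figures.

Q ≈ 0.680 L/s

For laminar flow, f = 64/Re with Re = ρVD/μ, so Darcy-Weisbach reduces to ΔP = 32μLV/D². Solving for V: V = ΔP·D²/(32μL) = 7.08·(0.121)²/(32·0.00896·6.11) = 0.05917 m/s.
Check: Re = ρVD/μ = 844·0.05917·0.121/0.00896 = 674.4 < 2300, so the laminar assumption holds.
Q = V·A = 0.05917·(π/4·0.121²) = 0.0006804 m³/s = 0.680 L/s.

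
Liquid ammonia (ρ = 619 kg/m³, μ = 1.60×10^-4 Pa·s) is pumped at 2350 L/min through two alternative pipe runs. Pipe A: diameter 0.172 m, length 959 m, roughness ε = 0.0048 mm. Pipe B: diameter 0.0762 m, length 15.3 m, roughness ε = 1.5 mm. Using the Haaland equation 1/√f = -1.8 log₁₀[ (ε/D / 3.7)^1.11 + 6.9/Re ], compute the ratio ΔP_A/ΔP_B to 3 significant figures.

ΔP_A/ΔP_B ≈ 0.263

Pipe A: V = Q/A = 0.03917/0.02324 = 1.686 m/s; Re = 1.122e+06; ε/D = 2.79e-05; Haaland → f = 0.01193; ΔP_A = f(L/D)(ρV²/2) = 5.852e+04 Pa.
Pipe B: V = Q/A = 0.03917/0.00456 = 8.588 m/s; Re = 2.532e+06; ε/D = 0.0197; Haaland → f = 0.04846; ΔP_B = f(L/D)(ρV²/2) = 2.221e+05 Pa.
ΔP_A/ΔP_B = 5.852e+04/2.221e+05 = 0.263.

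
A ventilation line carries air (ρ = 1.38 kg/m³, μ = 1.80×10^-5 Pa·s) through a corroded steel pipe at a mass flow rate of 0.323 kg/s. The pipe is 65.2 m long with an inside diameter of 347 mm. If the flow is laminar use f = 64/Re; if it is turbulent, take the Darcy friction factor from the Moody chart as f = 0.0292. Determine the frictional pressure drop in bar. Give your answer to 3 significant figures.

ΔP ≈ 2.32×10^-4 bar

A = πD²/4 = π(0.347)²/4 = 0.09457 m²; mean velocity V = ṁ/(ρA) = 0.323/(1.38 · 0.09457) = 2.475 m/s.
Reynolds number Re = ρVD/μ = 1.38 · 2.475 · 0.347 / 1.8e-05 = 6.584e+04.
Re > 4000 → turbulent; use the Moody-chart value f = 0.0292.
Darcy-Weisbach: ΔP = f(L/D)(ρV²/2) = 0.0292·(65.2/0.347)·(1.38·2.475²/2) = 0.0292·187.9·4.227 = 23.19 Pa.
ΔP = 23.19 Pa = 2.32×10^-4 bar.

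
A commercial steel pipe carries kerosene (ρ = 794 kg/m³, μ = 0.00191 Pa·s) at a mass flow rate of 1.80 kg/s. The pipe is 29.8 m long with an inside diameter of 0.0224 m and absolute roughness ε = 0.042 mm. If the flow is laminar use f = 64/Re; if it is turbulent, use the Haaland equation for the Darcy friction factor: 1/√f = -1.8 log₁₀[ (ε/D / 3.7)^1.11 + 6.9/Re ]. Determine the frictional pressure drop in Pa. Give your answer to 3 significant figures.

A = πD²/4 = π(0.0224)²/4 = 0.0003941 m²; mean velocity V = ṁ/(ρA) = 1.8/(794 · 0.0003941) = 5.753 m/s.
Reynolds number Re = ρVD/μ = 794 · 5.753 · 0.0224 / 0.00191 = 5.357e+04.
Re > 4000 → turbulent. Relative roughness ε/D = 4.2e-05/0.0224 = 0.00188. Haaland: 1/√f = -1.8 log₁₀[(0.00188/3.7)^1.11 + 6.9/5.357e+04] = -1.8 log₁₀[0.00022 + 0.000129] = 6.223, so f = 0.02582.
Darcy-Weisbach: ΔP = f(L/D)(ρV²/2) = 0.02582·(29.8/0.0224)·(794·5.753²/2) = 0.02582·1330·1.314e+04 = 4.513e+05 Pa.

ΔP ≈ 451000 Pa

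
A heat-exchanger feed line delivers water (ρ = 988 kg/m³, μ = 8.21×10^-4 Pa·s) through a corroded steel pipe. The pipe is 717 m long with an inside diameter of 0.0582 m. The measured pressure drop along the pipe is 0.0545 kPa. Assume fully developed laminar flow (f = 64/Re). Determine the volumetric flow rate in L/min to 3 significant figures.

Q ≈ 1.56 L/min

For laminar flow, f = 64/Re with Re = ρVD/μ, so Darcy-Weisbach reduces to ΔP = 32μLV/D². Solving for V: V = ΔP·D²/(32μL) = 54.5·(0.0582)²/(32·0.000821·717) = 0.0098 m/s.
Check: Re = ρVD/μ = 988·0.0098·0.0582/0.000821 = 686.4 < 2300, so the laminar assumption holds.
Q = V·A = 0.0098·(π/4·0.0582²) = 2.607e-05 m³/s = 1.56 L/min.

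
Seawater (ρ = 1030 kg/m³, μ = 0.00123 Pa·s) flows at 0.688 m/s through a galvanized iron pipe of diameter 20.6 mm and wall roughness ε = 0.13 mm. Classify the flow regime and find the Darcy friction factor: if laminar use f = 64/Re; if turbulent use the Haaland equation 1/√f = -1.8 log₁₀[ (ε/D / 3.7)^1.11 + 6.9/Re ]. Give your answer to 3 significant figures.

Re = ρVD/μ = 1030·0.688·0.0206/0.00123 = 1.187e+04.
Re > 4000 → turbulent. ε/D = 0.00013/0.0206 = 0.00631; Haaland: 1/√f = -1.8 log₁₀[0.000846 + 0.000581] = 5.122, so f = 0.03812.

f ≈ 0.0381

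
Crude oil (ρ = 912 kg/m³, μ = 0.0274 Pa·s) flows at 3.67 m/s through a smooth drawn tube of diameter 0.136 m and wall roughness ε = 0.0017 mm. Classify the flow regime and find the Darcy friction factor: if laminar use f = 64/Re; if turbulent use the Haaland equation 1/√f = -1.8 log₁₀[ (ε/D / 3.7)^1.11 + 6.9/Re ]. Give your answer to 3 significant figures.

Re = ρVD/μ = 912·3.67·0.136/0.0274 = 1.661e+04.
Re > 4000 → turbulent. ε/D = 1.7e-06/0.136 = 1.25e-05; Haaland: 1/√f = -1.8 log₁₀[8.45e-07 + 0.000415] = 6.085, so f = 0.027.

f ≈ 0.0270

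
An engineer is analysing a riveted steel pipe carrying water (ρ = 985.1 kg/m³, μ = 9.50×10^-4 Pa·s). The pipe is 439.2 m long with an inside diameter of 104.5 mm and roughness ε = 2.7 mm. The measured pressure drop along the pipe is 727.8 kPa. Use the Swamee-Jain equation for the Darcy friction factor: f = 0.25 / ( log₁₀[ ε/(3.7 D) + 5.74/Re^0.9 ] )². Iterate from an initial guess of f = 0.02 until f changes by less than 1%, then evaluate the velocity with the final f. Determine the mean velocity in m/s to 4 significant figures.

Rearranging Darcy-Weisbach: V = √(2·ΔP·D/(f·L·ρ)). With ε/D = 0.0027/0.1045 = 0.0258, iterate starting from f = 0.02:
  f = 0.02 → V = √(2·7.278e+05·0.1045/(0.02·439.2·985.1)) = 4.193 m/s; Re = ρVD/μ = 4.543e+05; f → 0.05393
  f = 0.05393 → V = 2.553 m/s; Re = 2.767e+05; f → 0.05401
Converged (Δf/f < 1%). With the final f = 0.05401: V = √(2·7.278e+05·0.1045/(0.05401·439.2·985.1)) = 2.551 m/s.

V ≈ 2.551 m/s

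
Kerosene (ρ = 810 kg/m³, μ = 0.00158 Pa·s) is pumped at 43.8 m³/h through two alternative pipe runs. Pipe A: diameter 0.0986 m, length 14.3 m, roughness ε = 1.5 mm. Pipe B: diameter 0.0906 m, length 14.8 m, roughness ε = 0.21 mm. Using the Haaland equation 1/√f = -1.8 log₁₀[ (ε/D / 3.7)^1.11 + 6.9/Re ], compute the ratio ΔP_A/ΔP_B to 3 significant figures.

ΔP_A/ΔP_B ≈ 1.09

Pipe A: V = Q/A = 0.01217/0.007636 = 1.593 m/s; Re = 8.054e+04; ε/D = 0.0152; Haaland → f = 0.04455; ΔP_A = f(L/D)(ρV²/2) = 6643 Pa.
Pipe B: V = Q/A = 0.01217/0.006447 = 1.887 m/s; Re = 8.766e+04; ε/D = 0.00232; Haaland → f = 0.02597; ΔP_B = f(L/D)(ρV²/2) = 6120 Pa.
ΔP_A/ΔP_B = 6643/6120 = 1.09.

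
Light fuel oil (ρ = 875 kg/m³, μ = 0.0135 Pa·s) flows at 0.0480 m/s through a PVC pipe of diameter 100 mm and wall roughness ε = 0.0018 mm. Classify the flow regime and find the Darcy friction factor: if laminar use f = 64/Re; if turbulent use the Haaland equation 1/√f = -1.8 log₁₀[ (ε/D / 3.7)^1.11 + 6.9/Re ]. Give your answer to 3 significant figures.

Re = ρVD/μ = 875·0.048·0.1/0.0135 = 311.1.
Re < 2300 → laminar, so f = 64/Re = 0.2057 (roughness is irrelevant in laminar flow).

f ≈ 0.206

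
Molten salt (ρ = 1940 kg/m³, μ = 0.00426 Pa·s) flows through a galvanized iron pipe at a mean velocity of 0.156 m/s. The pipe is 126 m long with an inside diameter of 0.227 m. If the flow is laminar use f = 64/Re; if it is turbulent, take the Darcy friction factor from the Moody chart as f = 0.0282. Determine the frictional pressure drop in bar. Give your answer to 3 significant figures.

ΔP ≈ 0.00370 bar

Reynolds number Re = ρVD/μ = 1940 · 0.156 · 0.227 / 0.00426 = 1.613e+04.
Re > 4000 → turbulent; use the Moody-chart value f = 0.0282.
Darcy-Weisbach: ΔP = f(L/D)(ρV²/2) = 0.0282·(126/0.227)·(1940·0.156²/2) = 0.0282·555.1·23.61 = 369.5 Pa.
ΔP = 369.5 Pa = 0.00370 bar.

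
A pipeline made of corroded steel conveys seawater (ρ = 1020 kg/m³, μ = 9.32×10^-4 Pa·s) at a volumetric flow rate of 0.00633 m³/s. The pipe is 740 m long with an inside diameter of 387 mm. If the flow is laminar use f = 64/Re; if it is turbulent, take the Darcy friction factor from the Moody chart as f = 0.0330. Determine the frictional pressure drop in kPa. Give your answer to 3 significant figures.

ΔP ≈ 0.0932 kPa

Cross-sectional area A = πD²/4 = π(0.387)²/4 = 0.1176 m²; mean velocity V = Q/A = 0.00633/0.1176 = 0.05381 m/s.
Reynolds number Re = ρVD/μ = 1020 · 0.05381 · 0.387 / 0.000932 = 2.279e+04.
Re > 4000 → turbulent; use the Moody-chart value f = 0.0330.
Darcy-Weisbach: ΔP = f(L/D)(ρV²/2) = 0.033·(740/0.387)·(1020·0.05381²/2) = 0.033·1912·1.477 = 93.19 Pa.
ΔP = 93.19 Pa = 0.0932 kPa.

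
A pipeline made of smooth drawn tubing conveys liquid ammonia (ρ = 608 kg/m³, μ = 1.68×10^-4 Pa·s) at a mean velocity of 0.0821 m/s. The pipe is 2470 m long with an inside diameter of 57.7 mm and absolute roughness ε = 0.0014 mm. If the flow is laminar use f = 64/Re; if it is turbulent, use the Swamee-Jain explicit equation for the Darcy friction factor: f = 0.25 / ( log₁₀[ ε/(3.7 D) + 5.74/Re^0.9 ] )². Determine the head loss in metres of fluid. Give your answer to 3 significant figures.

Reynolds number Re = ρVD/μ = 608 · 0.0821 · 0.0577 / 0.000168 = 1.714e+04.
Re > 4000 → turbulent. Relative roughness ε/D = 1.4e-06/0.0577 = 2.43e-05. Swamee-Jain: f = 0.25/(log₁₀[2.43e-05/3.7 + 5.74/1.714e+04^0.9])² = 0.25/(log₁₀[6.56e-06 + 0.000888])² = 0.25/(-3.049)² = 0.0269.
Darcy-Weisbach: ΔP = f(L/D)(ρV²/2) = 0.0269·(2470/0.0577)·(608·0.0821²/2) = 0.0269·4.281e+04·2.049 = 2360 Pa.
Head loss h_f = ΔP/(ρg) = 2360/(608·9.81) = 0.396 m.

h_f ≈ 0.396 m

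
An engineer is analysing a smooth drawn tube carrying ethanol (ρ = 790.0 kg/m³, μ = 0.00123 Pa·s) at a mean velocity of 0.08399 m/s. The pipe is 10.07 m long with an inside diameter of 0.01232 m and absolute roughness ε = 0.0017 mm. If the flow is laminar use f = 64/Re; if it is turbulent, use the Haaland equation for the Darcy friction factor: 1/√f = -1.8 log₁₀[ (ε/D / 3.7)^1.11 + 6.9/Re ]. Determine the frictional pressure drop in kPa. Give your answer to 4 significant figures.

Reynolds number Re = ρVD/μ = 790 · 0.08399 · 0.01232 / 0.00123 = 664.6.
Re < 2300 → laminar flow, so f = 64/Re = 64/664.6 = 0.0963 (the turbulent correlation is not needed).
Darcy-Weisbach: ΔP = f(L/D)(ρV²/2) = 0.0963·(10.07/0.01232)·(790·0.08399²/2) = 0.0963·817.4·2.786 = 219.3 Pa.
ΔP = 219.3 Pa = 0.2193 kPa.

ΔP ≈ 0.2193 kPa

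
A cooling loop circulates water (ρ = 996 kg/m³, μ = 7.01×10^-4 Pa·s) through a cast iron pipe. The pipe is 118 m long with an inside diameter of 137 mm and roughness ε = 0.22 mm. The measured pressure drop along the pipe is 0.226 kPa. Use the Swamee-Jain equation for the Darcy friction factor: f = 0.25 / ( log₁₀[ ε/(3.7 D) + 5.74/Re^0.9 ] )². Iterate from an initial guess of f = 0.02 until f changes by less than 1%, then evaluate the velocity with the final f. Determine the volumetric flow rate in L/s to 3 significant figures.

Q ≈ 2.02 L/s

Rearranging Darcy-Weisbach: V = √(2·ΔP·D/(f·L·ρ)). With ε/D = 0.00022/0.137 = 0.00161, iterate starting from f = 0.02:
  f = 0.02 → V = √(2·226·0.137/(0.02·118·996)) = 0.1623 m/s; Re = ρVD/μ = 3.159e+04; f → 0.02734
  f = 0.02734 → V = 0.1388 m/s; Re = 2.702e+04; f → 0.02796
  f = 0.02796 → V = 0.1373 m/s; Re = 2.672e+04; f → 0.02801
Converged (Δf/f < 1%). With the final f = 0.02801: V = √(2·226·0.137/(0.02801·118·996)) = 0.1371 m/s.
Q = V·A = 0.1371·(π/4·0.137²) = 0.002022 m³/s = 2.02 L/s.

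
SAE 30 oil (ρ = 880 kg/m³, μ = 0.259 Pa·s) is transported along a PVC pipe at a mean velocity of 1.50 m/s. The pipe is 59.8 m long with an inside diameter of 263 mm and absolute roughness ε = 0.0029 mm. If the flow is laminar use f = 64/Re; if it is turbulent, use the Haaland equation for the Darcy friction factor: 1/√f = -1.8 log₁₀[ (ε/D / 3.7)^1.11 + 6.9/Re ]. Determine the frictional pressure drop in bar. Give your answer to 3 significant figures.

ΔP ≈ 0.107 bar

Reynolds number Re = ρVD/μ = 880 · 1.5 · 0.263 / 0.259 = 1340.
Re < 2300 → laminar flow, so f = 64/Re = 64/1340 = 0.04775 (the turbulent correlation is not needed).
Darcy-Weisbach: ΔP = f(L/D)(ρV²/2) = 0.04775·(59.8/0.263)·(880·1.5²/2) = 0.04775·227.4·990 = 1.075e+04 Pa.
ΔP = 1.075e+04 Pa = 0.107 bar.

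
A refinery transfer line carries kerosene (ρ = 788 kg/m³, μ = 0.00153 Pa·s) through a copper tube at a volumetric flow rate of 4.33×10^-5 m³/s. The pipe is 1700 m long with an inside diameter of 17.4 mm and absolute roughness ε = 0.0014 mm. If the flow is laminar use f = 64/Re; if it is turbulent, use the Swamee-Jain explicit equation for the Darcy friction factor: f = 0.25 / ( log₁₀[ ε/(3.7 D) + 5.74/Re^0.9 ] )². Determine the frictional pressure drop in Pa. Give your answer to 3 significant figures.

ΔP ≈ 50100 Pa

Cross-sectional area A = πD²/4 = π(0.0174)²/4 = 0.0002378 m²; mean velocity V = Q/A = 4.33e-05/0.0002378 = 0.1821 m/s.
Reynolds number Re = ρVD/μ = 788 · 0.1821 · 0.0174 / 0.00153 = 1632.
Re < 2300 → laminar flow, so f = 64/Re = 64/1632 = 0.03922 (the turbulent correlation is not needed).
Darcy-Weisbach: ΔP = f(L/D)(ρV²/2) = 0.03922·(1700/0.0174)·(788·0.1821²/2) = 0.03922·9.77e+04·13.06 = 5.006e+04 Pa.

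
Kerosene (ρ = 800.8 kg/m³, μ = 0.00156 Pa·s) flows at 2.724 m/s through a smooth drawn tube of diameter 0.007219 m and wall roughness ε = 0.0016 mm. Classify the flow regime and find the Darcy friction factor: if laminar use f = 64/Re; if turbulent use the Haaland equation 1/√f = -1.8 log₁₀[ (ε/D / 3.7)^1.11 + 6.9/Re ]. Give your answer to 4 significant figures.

f ≈ 0.03106

Re = ρVD/μ = 800.8·2.724·0.007219/0.00156 = 1.009e+04.
Re > 4000 → turbulent. ε/D = 1.6e-06/0.007219 = 0.000222; Haaland: 1/√f = -1.8 log₁₀[2.06e-05 + 0.000684] = 5.674, so f = 0.03106.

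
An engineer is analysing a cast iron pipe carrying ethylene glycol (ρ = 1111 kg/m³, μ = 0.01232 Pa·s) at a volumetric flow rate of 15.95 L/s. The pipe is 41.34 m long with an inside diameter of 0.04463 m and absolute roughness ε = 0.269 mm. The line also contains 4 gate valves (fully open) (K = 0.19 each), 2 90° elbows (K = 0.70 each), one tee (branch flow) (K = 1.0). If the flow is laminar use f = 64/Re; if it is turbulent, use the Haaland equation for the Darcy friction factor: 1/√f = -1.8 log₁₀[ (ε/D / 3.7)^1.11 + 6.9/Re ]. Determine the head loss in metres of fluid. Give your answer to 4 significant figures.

Q = 15.95 L/s = 15.95/1000 = 0.01595 m³/s.
Cross-sectional area A = πD²/4 = π(0.04463)²/4 = 0.001564 m²; mean velocity V = Q/A = 0.01595/0.001564 = 10.2 m/s.
Reynolds number Re = ρVD/μ = 1111 · 10.2 · 0.04463 / 0.0123 = 4.103e+04.
Re > 4000 → turbulent. Relative roughness ε/D = 0.000269/0.04463 = 0.00603. Haaland: 1/√f = -1.8 log₁₀[(0.00603/3.7)^1.11 + 6.9/4.103e+04] = -1.8 log₁₀[0.000804 + 0.000168] = 5.422, so f = 0.03401.
Total minor-loss coefficient ΣK = 4·0.19 + 2·0.7 + 1·1 = 3.16.
ΔP = [f·L/D + ΣK]·(ρV²/2) = [0.03401·41.34/0.04463 + 3.16]·(1111·10.2²/2) = [31.51 + 3.16]·5.775e+04 = 2.002e+06 Pa.
Head loss h_f = ΔP/(ρg) = 2.002e+06/(1111·9.81) = 183.7 m.

h_f ≈ 183.7 m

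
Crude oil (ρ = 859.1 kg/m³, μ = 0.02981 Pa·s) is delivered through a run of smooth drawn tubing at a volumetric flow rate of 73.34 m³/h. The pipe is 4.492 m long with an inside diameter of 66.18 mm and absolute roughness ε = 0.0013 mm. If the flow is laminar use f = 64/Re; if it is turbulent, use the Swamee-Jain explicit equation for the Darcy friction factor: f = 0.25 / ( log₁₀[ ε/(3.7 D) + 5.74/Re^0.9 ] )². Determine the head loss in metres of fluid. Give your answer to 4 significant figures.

h_f ≈ 3.640 m

Q = 73.34 m³/h = 73.34/3600 = 0.02037 m³/s.
Cross-sectional area A = πD²/4 = π(0.06618)²/4 = 0.00344 m²; mean velocity V = Q/A = 0.02037/0.00344 = 5.922 m/s.
Reynolds number Re = ρVD/μ = 859.1 · 5.922 · 0.06618 / 0.0298 = 1.13e+04.
Re > 4000 → turbulent. Relative roughness ε/D = 1.3e-06/0.06618 = 1.96e-05. Swamee-Jain: f = 0.25/(log₁₀[1.96e-05/3.7 + 5.74/1.13e+04^0.9])² = 0.25/(log₁₀[5.31e-06 + 0.00129])² = 0.25/(-2.887)² = 0.03.
Darcy-Weisbach: ΔP = f(L/D)(ρV²/2) = 0.03·(4.492/0.06618)·(859.1·5.922²/2) = 0.03·67.88·1.507e+04 = 3.068e+04 Pa.
Head loss h_f = ΔP/(ρg) = 3.068e+04/(859.1·9.81) = 3.640 m.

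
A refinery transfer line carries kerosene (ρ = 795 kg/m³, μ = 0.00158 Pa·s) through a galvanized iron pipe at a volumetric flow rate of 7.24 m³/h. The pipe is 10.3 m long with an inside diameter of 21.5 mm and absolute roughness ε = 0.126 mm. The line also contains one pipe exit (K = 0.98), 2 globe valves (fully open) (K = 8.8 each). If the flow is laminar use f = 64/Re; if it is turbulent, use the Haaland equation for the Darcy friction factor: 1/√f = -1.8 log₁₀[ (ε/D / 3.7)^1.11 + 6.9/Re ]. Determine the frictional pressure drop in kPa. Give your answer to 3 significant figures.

Q = 7.24 m³/h = 7.24/3600 = 0.002011 m³/s.
Cross-sectional area A = πD²/4 = π(0.0215)²/4 = 0.0003631 m²; mean velocity V = Q/A = 0.002011/0.0003631 = 5.539 m/s.
Reynolds number Re = ρVD/μ = 795 · 5.539 · 0.0215 / 0.00158 = 5.993e+04.
Re > 4000 → turbulent. Relative roughness ε/D = 0.000126/0.0215 = 0.00586. Haaland: 1/√f = -1.8 log₁₀[(0.00586/3.7)^1.11 + 6.9/5.993e+04] = -1.8 log₁₀[0.000779 + 0.000115] = 5.487, so f = 0.03321.
Total minor-loss coefficient ΣK = 1·0.98 + 2·8.8 = 18.6.
ΔP = [f·L/D + ΣK]·(ρV²/2) = [0.03321·10.3/0.0215 + 18.6]·(795·5.539²/2) = [15.91 + 18.6]·1.22e+04 = 4.207e+05 Pa.
ΔP = 4.207e+05 Pa = 421 kPa.

ΔP ≈ 421 kPa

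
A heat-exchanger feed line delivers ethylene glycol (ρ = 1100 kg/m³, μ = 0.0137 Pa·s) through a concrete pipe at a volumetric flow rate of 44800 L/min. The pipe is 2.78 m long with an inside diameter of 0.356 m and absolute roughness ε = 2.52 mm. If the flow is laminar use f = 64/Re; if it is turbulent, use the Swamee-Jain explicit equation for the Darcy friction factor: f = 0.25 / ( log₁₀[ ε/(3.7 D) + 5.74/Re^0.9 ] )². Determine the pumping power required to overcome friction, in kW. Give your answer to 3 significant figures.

P ≈ 6.20 kW

Q = 44800 L/min = 44800/60000 = 0.7467 m³/s.
Cross-sectional area A = πD²/4 = π(0.356)²/4 = 0.09954 m²; mean velocity V = Q/A = 0.7467/0.09954 = 7.501 m/s.
Reynolds number Re = ρVD/μ = 1100 · 7.501 · 0.356 / 0.0137 = 2.144e+05.
Re > 4000 → turbulent. Relative roughness ε/D = 0.00252/0.356 = 0.00708. Swamee-Jain: f = 0.25/(log₁₀[0.00708/3.7 + 5.74/2.144e+05^0.9])² = 0.25/(log₁₀[0.00191 + 9.14e-05])² = 0.25/(-2.698)² = 0.03434.
Darcy-Weisbach: ΔP = f(L/D)(ρV²/2) = 0.03434·(2.78/0.356)·(1100·7.501²/2) = 0.03434·7.809·3.095e+04 = 8300 Pa.
Pumping power P = QΔP = 0.7467·8300 = 6198 W = 6.20 kW.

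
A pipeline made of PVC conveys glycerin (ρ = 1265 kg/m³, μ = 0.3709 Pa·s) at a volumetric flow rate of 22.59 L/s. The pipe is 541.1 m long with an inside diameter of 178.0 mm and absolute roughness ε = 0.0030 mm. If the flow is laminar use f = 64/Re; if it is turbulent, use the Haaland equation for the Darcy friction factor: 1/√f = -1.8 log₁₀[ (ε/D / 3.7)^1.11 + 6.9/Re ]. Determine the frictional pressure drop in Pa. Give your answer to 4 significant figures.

ΔP ≈ 184000 Pa

Q = 22.59 L/s = 22.59/1000 = 0.02259 m³/s.
Cross-sectional area A = πD²/4 = π(0.178)²/4 = 0.02488 m²; mean velocity V = Q/A = 0.02259/0.02488 = 0.9078 m/s.
Reynolds number Re = ρVD/μ = 1265 · 0.9078 · 0.178 / 0.371 = 551.1.
Re < 2300 → laminar flow, so f = 64/Re = 64/551.1 = 0.1161 (the turbulent correlation is not needed).
Darcy-Weisbach: ΔP = f(L/D)(ρV²/2) = 0.1161·(541.1/0.178)·(1265·0.9078²/2) = 0.1161·3040·521.2 = 1.84e+05 Pa.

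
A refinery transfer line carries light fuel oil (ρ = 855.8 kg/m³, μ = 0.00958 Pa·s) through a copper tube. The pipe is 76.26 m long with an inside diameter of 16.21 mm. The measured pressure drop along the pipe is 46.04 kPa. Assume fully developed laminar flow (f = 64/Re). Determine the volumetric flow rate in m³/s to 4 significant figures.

For laminar flow, f = 64/Re with Re = ρVD/μ, so Darcy-Weisbach reduces to ΔP = 32μLV/D². Solving for V: V = ΔP·D²/(32μL) = 4.604e+04·(0.01621)²/(32·0.00958·76.26) = 0.5175 m/s.
Check: Re = ρVD/μ = 855.8·0.5175·0.01621/0.00958 = 749.3 < 2300, so the laminar assumption holds.
Q = V·A = 0.5175·(π/4·0.01621²) = 0.0001068 m³/s = 1.068×10^-4 m³/s.

Q ≈ 1.068×10^-4 m³/s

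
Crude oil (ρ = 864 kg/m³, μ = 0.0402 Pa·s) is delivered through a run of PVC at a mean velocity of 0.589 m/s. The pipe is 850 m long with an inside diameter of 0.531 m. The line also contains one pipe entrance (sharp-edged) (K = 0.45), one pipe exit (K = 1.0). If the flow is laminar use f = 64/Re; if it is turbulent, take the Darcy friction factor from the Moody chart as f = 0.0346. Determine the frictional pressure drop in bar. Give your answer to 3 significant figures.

Reynolds number Re = ρVD/μ = 864 · 0.589 · 0.531 / 0.0402 = 6722.
Re > 4000 → turbulent; use the Moody-chart value f = 0.0346.
Total minor-loss coefficient ΣK = 1·0.45 + 1·1 = 1.45.
ΔP = [f·L/D + ΣK]·(ρV²/2) = [0.0346·850/0.531 + 1.45]·(864·0.589²/2) = [55.39 + 1.45]·149.9 = 8518 Pa.
ΔP = 8518 Pa = 0.0852 bar.

ΔP ≈ 0.0852 bar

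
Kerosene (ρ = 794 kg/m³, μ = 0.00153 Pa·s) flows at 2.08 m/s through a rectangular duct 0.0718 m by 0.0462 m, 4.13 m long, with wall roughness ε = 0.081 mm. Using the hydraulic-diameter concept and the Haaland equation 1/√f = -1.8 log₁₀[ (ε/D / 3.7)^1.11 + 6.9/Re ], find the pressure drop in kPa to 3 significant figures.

Hydraulic diameter D_h = 4A/P = 4·(0.0718·0.0462)/(2·(0.0718+0.0462)) = 0.01327/0.236 = 0.05622 m.
Re = ρVD_h/μ = 794·2.08·0.05622/0.00153 = 6.069e+04.
ε/D_h = 8.1e-05/0.05622 = 0.00144; Haaland gives 1/√f = -1.8 log₁₀[0.000164+0.000114] = 6.401, so f = 0.02441.
ΔP = f(L/D_h)(ρV²/2) = 0.02441·4.13/0.05622·1718 = 3079 Pa.
ΔP = 3.08 kPa.

ΔP ≈ 3.08 kPa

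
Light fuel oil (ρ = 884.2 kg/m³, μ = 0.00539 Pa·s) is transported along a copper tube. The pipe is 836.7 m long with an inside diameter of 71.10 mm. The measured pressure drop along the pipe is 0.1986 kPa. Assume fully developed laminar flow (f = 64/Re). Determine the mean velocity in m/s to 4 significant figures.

For laminar flow, f = 64/Re with Re = ρVD/μ, so Darcy-Weisbach reduces to ΔP = 32μLV/D². Solving for V: V = ΔP·D²/(32μL) = 198.6·(0.0711)²/(32·0.00539·836.7) = 0.006957 m/s.
Check: Re = ρVD/μ = 884.2·0.006957·0.0711/0.00539 = 81.14 < 2300, so the laminar assumption holds.

V ≈ 0.006957 m/s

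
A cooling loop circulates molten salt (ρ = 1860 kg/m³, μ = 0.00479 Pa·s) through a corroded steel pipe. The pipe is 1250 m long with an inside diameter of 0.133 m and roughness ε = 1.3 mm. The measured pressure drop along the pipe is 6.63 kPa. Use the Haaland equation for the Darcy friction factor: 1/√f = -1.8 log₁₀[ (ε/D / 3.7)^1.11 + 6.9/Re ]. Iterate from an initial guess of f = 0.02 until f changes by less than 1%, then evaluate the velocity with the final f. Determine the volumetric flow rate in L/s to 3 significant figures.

Rearranging Darcy-Weisbach: V = √(2·ΔP·D/(f·L·ρ)). With ε/D = 0.0013/0.133 = 0.00977, iterate starting from f = 0.02:
  f = 0.02 → V = √(2·6630·0.133/(0.02·1250·1860)) = 0.1947 m/s; Re = ρVD/μ = 1.006e+04; f → 0.04278
  f = 0.04278 → V = 0.1332 m/s; Re = 6877; f → 0.04484
  f = 0.04484 → V = 0.1301 m/s; Re = 6717; f → 0.04498
Converged (Δf/f < 1%). With the final f = 0.04498: V = √(2·6630·0.133/(0.04498·1250·1860)) = 0.1299 m/s.
Q = V·A = 0.1299·(π/4·0.133²) = 0.001804 m³/s = 1.80 L/s.

Q ≈ 1.80 L/s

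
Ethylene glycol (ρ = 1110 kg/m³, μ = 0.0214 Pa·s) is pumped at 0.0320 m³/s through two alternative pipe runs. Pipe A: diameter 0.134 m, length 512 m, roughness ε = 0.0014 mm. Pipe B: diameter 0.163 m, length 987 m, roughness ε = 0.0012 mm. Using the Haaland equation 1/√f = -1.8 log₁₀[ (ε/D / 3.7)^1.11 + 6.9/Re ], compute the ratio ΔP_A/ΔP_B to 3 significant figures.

Pipe A: V = Q/A = 0.032/0.0141 = 2.269 m/s; Re = 1.577e+04; ε/D = 1.04e-05; Haaland → f = 0.02737; ΔP_A = f(L/D)(ρV²/2) = 2.988e+05 Pa.
Pipe B: V = Q/A = 0.032/0.02087 = 1.534 m/s; Re = 1.297e+04; ε/D = 7.36e-06; Haaland → f = 0.0288; ΔP_B = f(L/D)(ρV²/2) = 2.276e+05 Pa.
ΔP_A/ΔP_B = 2.988e+05/2.276e+05 = 1.31.

ΔP_A/ΔP_B ≈ 1.31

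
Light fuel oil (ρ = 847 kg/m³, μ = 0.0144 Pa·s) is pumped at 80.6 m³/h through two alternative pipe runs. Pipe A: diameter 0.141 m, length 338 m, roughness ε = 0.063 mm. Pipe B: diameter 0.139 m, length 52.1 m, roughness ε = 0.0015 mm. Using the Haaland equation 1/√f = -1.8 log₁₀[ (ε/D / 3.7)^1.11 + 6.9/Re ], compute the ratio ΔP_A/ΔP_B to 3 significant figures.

Pipe A: V = Q/A = 0.02239/0.01561 = 1.434 m/s; Re = 1.189e+04; ε/D = 0.000447; Haaland → f = 0.03006; ΔP_A = f(L/D)(ρV²/2) = 6.275e+04 Pa.
Pipe B: V = Q/A = 0.02239/0.01517 = 1.475 m/s; Re = 1.206e+04; ε/D = 1.08e-05; Haaland → f = 0.02936; ΔP_B = f(L/D)(ρV²/2) = 1.015e+04 Pa.
ΔP_A/ΔP_B = 6.275e+04/1.015e+04 = 6.18.

ΔP_A/ΔP_B ≈ 6.18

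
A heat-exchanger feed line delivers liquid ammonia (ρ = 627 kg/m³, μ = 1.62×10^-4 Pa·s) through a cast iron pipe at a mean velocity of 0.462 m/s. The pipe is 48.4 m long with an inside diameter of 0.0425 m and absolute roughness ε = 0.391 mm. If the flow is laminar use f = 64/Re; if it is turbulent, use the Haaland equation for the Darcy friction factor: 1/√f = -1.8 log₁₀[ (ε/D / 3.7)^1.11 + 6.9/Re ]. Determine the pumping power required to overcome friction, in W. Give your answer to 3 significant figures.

P ≈ 1.88 W

Reynolds number Re = ρVD/μ = 627 · 0.462 · 0.0425 / 0.000162 = 7.599e+04.
Re > 4000 → turbulent. Relative roughness ε/D = 0.000391/0.0425 = 0.0092. Haaland: 1/√f = -1.8 log₁₀[(0.0092/3.7)^1.11 + 6.9/7.599e+04] = -1.8 log₁₀[0.00129 + 9.08e-05] = 5.15, so f = 0.0377.
Darcy-Weisbach: ΔP = f(L/D)(ρV²/2) = 0.0377·(48.4/0.0425)·(627·0.462²/2) = 0.0377·1139·66.91 = 2873 Pa.
Q = V·A = 0.462·0.001419 = 0.0006554 m³/s.
Pumping power P = QΔP = 0.0006554·2873 = 1.883 W = 1.88 W.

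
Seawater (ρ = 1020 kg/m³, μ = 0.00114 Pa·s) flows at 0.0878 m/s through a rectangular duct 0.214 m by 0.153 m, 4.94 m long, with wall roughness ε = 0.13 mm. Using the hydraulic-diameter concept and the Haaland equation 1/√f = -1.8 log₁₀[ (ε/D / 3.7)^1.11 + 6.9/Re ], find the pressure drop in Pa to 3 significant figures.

ΔP ≈ 3.19 Pa

Hydraulic diameter D_h = 4A/P = 4·(0.214·0.153)/(2·(0.214+0.153)) = 0.131/0.734 = 0.1784 m.
Re = ρVD_h/μ = 1020·0.0878·0.1784/0.00114 = 1.402e+04.
ε/D_h = 0.00013/0.1784 = 0.000729; Haaland gives 1/√f = -1.8 log₁₀[7.7e-05+0.000492] = 5.84, so f = 0.02932.
ΔP = f(L/D_h)(ρV²/2) = 0.02932·4.94/0.1784·3.932 = 3.191 Pa.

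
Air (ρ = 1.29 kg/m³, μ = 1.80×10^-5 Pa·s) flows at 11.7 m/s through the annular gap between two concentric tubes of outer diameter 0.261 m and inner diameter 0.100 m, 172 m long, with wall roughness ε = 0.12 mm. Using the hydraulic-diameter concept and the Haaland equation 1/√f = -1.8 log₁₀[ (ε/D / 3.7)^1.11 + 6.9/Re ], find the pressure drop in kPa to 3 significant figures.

Hydraulic diameter D_h = 4A/P = D_o - D_i = 0.261 - 0.1 = 0.161 m.
Re = ρVD_h/μ = 1.29·11.7·0.161/1.8e-05 = 1.35e+05.
ε/D_h = 0.00012/0.161 = 0.000745; Haaland gives 1/√f = -1.8 log₁₀[7.9e-05+5.11e-05] = 6.994, so f = 0.02044.
ΔP = f(L/D_h)(ρV²/2) = 0.02044·172/0.161·88.29 = 1928 Pa.
ΔP = 1.93 kPa.

ΔP ≈ 1.93 kPa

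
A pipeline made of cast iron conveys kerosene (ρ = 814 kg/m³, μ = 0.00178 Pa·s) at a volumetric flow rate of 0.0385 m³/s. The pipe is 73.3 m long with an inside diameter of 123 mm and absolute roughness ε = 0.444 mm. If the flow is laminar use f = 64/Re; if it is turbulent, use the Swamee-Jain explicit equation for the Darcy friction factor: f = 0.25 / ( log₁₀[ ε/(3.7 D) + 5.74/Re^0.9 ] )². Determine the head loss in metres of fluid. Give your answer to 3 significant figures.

Cross-sectional area A = πD²/4 = π(0.123)²/4 = 0.01188 m²; mean velocity V = Q/A = 0.0385/0.01188 = 3.24 m/s.
Reynolds number Re = ρVD/μ = 814 · 3.24 · 0.123 / 0.00178 = 1.823e+05.
Re > 4000 → turbulent. Relative roughness ε/D = 0.000444/0.123 = 0.00361. Swamee-Jain: f = 0.25/(log₁₀[0.00361/3.7 + 5.74/1.823e+05^0.9])² = 0.25/(log₁₀[0.000976 + 0.000106])² = 0.25/(-2.966)² = 0.02842.
Darcy-Weisbach: ΔP = f(L/D)(ρV²/2) = 0.02842·(73.3/0.123)·(814·3.24²/2) = 0.02842·595.9·4273 = 7.236e+04 Pa.
Head loss h_f = ΔP/(ρg) = 7.236e+04/(814·9.81) = 9.06 m.

h_f ≈ 9.06 m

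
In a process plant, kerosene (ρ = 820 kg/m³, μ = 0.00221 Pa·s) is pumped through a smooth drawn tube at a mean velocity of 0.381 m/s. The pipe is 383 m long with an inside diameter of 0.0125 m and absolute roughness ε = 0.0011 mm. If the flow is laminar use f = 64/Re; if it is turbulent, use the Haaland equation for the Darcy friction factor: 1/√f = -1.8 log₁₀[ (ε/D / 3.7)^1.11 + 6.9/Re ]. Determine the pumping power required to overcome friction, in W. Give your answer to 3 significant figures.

Reynolds number Re = ρVD/μ = 820 · 0.381 · 0.0125 / 0.00221 = 1767.
Re < 2300 → laminar flow, so f = 64/Re = 64/1767 = 0.03622 (the turbulent correlation is not needed).
Darcy-Weisbach: ΔP = f(L/D)(ρV²/2) = 0.03622·(383/0.0125)·(820·0.381²/2) = 0.03622·3.064e+04·59.52 = 6.605e+04 Pa.
Q = V·A = 0.381·0.0001227 = 4.676e-05 m³/s.
Pumping power P = QΔP = 4.676e-05·6.605e+04 = 3.088 W = 3.09 W.

P ≈ 3.09 W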